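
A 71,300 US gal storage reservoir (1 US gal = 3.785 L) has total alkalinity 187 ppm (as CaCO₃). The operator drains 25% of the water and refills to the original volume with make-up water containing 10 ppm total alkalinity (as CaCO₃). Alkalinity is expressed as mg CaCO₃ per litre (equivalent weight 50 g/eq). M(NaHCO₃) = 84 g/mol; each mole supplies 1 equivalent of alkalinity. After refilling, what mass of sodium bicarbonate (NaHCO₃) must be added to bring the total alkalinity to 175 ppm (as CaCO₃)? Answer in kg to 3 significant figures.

Volume: 71,300 US gal × 3.785 L/gal = 269,870 L.
After draining 25% and refilling: 187 × 0.75 + 10 × 0.25 = 142.75 ppm.
Deficit to target: 175 − 142.75 = 32.25 mg/L.
As CaCO₃: 32.25 mg/L × 269,870 L = 8703 g; ÷ 50 g/eq ÷ 1 = 174.1 mol NaHCO₃.
Mass: 174.1 × 84 = 14,620 g.

14.6 kg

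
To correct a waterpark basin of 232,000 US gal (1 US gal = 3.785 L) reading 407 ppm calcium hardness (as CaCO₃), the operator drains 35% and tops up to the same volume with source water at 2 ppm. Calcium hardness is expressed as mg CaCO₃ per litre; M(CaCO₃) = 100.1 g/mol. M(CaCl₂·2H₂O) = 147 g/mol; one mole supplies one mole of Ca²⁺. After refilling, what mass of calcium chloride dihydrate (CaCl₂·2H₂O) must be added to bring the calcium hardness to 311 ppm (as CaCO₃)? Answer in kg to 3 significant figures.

Volume: 232,000 US gal × 3.785 L/gal = 878,120 L.
After draining 35% and refilling: 407 × 0.65 + 2 × 0.35 = 265.25 ppm.
Deficit to target: 311 − 265.25 = 45.75 mg/L.
As CaCO₃: 45.75 mg/L × 878,120 L = 40,170 g; ÷ 100.1 = 401.3 mol Ca²⁺.
Mass: 401.3 × 147 = 59,000 g.

59.0 kg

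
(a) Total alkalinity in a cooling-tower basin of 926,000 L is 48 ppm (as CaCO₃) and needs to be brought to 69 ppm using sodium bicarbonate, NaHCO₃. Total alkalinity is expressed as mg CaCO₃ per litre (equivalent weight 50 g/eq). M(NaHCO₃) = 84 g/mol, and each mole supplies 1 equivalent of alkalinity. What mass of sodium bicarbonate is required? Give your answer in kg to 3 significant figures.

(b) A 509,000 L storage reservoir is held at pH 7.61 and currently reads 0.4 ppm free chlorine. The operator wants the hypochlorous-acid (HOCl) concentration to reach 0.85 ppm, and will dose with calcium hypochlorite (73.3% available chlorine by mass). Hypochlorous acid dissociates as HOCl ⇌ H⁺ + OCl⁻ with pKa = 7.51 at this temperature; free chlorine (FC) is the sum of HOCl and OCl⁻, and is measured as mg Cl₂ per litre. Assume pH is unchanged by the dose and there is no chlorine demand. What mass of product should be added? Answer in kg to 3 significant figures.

(a) Alkalinity to add: (69 − 48) = 21 mg/L as CaCO₃ × 926,000 L = 19,450 g as CaCO₃.
(a) Equivalents: 19,450 g ÷ 50 g/eq = 388.9 eq.
(a) NaHCO₃ supplies 1 eq per mole → 388.9 mol.
(a) Mass: 388.9 mol × 84 g/mol = 32,670 g.

(b) [OCl⁻]/[HOCl] = 10^(pH − pKa) = 10^(7.61 − 7.51) = 1.259; fraction as HOCl = 1/(1 + 1.259) = 0.4427.
(b) Free chlorine required for 0.85 ppm HOCl: 0.85 / 0.4427 = 1.92 ppm.
(b) FC to add: 1.92 − 0.4 = 1.52 mg/L as Cl₂.
(b) Cl₂ equivalent: 1.52 mg/L × 509,000 L = 773.7 g.
(b) Product at 73.3% available Cl: 773.7 / 0.733 = 1056 g.

(a) 32.7 kg; (b) 1.06 kg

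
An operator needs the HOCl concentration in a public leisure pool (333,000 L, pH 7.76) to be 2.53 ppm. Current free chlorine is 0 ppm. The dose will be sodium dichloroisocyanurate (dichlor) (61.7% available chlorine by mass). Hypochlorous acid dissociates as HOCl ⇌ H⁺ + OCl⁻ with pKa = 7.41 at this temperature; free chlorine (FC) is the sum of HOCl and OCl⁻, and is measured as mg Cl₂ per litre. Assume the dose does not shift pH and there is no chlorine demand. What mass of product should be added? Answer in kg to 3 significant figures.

4.42 kg

[OCl⁻]/[HOCl] = 10^(pH − pKa) = 10^(7.76 − 7.41) = 2.239; fraction as HOCl = 1/(1 + 2.239) = 0.3088.
Free chlorine required for 2.53 ppm HOCl: 2.53 / 0.3088 = 8.194 ppm.
FC to add: 8.194 − 0 = 8.194 mg/L as Cl₂.
Cl₂ equivalent: 8.194 mg/L × 333,000 L = 2729 g.
Product at 61.7% available Cl: 2729 / 0.617 = 4422 g.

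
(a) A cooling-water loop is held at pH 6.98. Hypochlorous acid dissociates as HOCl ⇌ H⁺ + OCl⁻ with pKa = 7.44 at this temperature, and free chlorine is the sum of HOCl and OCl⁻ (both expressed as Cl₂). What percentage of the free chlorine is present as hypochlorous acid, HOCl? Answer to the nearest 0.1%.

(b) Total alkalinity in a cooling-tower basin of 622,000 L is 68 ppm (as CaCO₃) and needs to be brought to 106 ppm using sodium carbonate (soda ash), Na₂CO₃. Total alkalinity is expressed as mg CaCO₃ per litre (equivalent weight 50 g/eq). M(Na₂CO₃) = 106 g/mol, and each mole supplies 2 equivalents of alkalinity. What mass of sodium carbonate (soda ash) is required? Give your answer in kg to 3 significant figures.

(a) [OCl⁻]/[HOCl] = 10^(pH − pKa) = 10^(6.98 − 7.44) = 10^-0.46 = 0.3467.
(a) Fraction as HOCl = 1 / (1 + 0.3467) = 0.7425.

(b) Alkalinity to add: (106 − 68) = 38 mg/L as CaCO₃ × 622,000 L = 23,640 g as CaCO₃.
(b) Equivalents: 23,640 g ÷ 50 g/eq = 472.7 eq.
(b) Each mole of Na₂CO₃ supplies 2 eq, so 472.7 / 2 = 236.4 mol.
(b) Mass: 236.4 mol × 106 g/mol = 25,050 g.

(a) 74.3%; (b) 25.1 kg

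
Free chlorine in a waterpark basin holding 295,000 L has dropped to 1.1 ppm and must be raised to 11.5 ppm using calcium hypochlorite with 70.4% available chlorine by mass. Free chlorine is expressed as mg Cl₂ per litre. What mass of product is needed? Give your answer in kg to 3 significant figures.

Chlorine deficit: 11.5 − 1.1 = 10.4 ppm = 10.4 mg/L as Cl₂.
Cl₂ equivalent needed: 10.4 mg/L × 295,000 L = 3,068,000 mg = 3068 g.
Product at 70.4% available chlorine: 3068 / 0.704 = 4358 g.

4.36 kg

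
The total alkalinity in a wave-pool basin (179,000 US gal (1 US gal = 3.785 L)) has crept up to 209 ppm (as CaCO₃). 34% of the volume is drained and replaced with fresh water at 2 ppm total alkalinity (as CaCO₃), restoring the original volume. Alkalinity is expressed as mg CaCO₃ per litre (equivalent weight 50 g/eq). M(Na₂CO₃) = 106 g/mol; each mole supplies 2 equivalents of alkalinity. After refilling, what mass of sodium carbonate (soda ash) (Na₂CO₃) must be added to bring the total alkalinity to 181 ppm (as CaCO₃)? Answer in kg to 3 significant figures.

30.4 kg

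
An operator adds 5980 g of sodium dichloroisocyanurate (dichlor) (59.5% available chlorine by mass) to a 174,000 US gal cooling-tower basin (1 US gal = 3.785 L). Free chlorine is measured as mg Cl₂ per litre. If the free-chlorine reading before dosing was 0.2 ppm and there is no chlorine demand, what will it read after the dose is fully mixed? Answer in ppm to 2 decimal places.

5.60 ppm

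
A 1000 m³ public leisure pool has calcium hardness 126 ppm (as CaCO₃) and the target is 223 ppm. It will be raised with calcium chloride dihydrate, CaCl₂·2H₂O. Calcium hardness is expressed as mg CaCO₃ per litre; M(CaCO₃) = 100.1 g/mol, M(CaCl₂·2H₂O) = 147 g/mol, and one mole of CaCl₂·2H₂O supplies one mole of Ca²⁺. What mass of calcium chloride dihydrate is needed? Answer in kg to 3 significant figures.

142 kg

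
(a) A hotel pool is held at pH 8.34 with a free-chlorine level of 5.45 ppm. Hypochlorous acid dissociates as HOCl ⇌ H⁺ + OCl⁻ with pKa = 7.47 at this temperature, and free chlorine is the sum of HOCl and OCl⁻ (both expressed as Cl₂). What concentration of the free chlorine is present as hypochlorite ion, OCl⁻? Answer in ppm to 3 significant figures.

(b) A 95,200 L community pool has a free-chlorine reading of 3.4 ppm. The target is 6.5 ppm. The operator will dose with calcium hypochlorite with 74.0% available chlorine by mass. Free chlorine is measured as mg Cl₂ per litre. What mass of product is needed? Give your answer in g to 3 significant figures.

(a) [OCl⁻]/[HOCl] = 10^(pH − pKa) = 10^(8.34 − 7.47) = 10^0.87 = 7.413.
(a) Fraction as HOCl = 1 / (1 + 7.413) = 0.1189.
(a) OCl⁻ = (1 − 0.1189) × 5.45 ppm = 4.802 ppm.

(b) Chlorine deficit: 6.5 − 3.4 = 3.1 ppm = 3.1 mg/L as Cl₂.
(b) Cl₂ equivalent needed: 3.1 mg/L × 95,200 L = 295,100 mg = 295.1 g.
(b) Product at 74.0% available chlorine: 295.1 / 0.74 = 398.8 g.

(a) 4.80 ppm; (b) 399 g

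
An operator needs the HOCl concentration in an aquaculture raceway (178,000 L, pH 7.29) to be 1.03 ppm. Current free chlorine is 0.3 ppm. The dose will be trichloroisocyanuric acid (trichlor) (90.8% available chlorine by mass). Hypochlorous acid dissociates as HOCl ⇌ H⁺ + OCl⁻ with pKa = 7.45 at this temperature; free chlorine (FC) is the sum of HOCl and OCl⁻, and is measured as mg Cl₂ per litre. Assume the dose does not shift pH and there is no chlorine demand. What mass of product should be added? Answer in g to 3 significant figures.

[OCl⁻]/[HOCl] = 10^(pH − pKa) = 10^(7.29 − 7.45) = 0.6918; fraction as HOCl = 1/(1 + 0.6918) = 0.5911.
Free chlorine required for 1.03 ppm HOCl: 1.03 / 0.5911 = 1.743 ppm.
FC to add: 1.743 − 0.3 = 1.443 mg/L as Cl₂.
Cl₂ equivalent: 1.443 mg/L × 178,000 L = 256.8 g.
Product at 90.8% available Cl: 256.8 / 0.908 = 282.8 g.

283 g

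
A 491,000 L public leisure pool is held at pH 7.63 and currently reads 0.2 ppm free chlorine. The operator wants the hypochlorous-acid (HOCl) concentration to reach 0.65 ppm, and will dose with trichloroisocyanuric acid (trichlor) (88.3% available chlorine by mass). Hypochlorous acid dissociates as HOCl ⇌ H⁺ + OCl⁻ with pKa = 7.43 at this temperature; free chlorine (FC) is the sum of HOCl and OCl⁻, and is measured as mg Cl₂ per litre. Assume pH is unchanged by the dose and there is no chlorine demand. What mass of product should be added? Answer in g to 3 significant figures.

823 g

[OCl⁻]/[HOCl] = 10^(pH − pKa) = 10^(7.63 − 7.43) = 1.585; fraction as HOCl = 1/(1 + 1.585) = 0.3869.
Free chlorine required for 0.65 ppm HOCl: 0.65 / 0.3869 = 1.68 ppm.
FC to add: 1.68 − 0.2 = 1.48 mg/L as Cl₂.
Cl₂ equivalent: 1.48 mg/L × 491,000 L = 726.8 g.
Product at 88.3% available Cl: 726.8 / 0.883 = 823.1 g.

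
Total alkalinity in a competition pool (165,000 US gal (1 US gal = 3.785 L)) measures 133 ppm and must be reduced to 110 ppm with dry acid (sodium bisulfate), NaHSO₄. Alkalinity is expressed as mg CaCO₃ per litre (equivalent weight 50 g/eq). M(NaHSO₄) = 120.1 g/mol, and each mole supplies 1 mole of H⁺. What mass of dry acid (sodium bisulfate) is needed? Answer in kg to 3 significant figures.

Volume: 165,000 US gal × 3.785 L/gal = 624,525 L.
Alkalinity to neutralize: (133 − 110) = 23 mg/L as CaCO₃ × 624,525 L = 14,360 g as CaCO₃.
Equivalents of H⁺ required: 14,360 ÷ 50 g/eq = 287.3 eq = 287.3 mol NaHSO₄.
Mass of NaHSO₄: 287.3 × 120.1 = 34,500 g.

34.5 kg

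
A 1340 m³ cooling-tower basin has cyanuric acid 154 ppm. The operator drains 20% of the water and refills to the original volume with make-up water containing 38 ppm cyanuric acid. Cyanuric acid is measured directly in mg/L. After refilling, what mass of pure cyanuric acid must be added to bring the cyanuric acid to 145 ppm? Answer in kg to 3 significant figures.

19.0 kg

Volume: 1340 m³ = 1,340,000 L.
After draining 20% and refilling: 154 × 0.80 + 38 × 0.20 = 130.8 ppm.
Deficit to target: 145 − 130.8 = 14.2 mg/L.
Mass: 14.2 mg/L × 1,340,000 L = 19,030 g cyanuric acid.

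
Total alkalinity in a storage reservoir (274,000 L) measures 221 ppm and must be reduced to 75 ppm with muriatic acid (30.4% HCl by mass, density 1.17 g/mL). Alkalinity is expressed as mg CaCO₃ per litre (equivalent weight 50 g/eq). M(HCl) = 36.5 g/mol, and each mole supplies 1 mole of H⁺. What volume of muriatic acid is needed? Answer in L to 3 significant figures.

82.1 L

Alkalinity to neutralize: (221 − 75) = 146 mg/L as CaCO₃ × 274,000 L = 40,000 g as CaCO₃.
Equivalents of H⁺ required: 40,000 ÷ 50 g/eq = 800.1 eq = 800.1 mol HCl.
Mass of HCl: 800.1 × 36.5 = 29,200 g.
Mass of 30.4% solution: 29,200 / 0.304 = 96,060 g.
Volume: 96,060 g ÷ 1.17 g/mL = 82,100 mL.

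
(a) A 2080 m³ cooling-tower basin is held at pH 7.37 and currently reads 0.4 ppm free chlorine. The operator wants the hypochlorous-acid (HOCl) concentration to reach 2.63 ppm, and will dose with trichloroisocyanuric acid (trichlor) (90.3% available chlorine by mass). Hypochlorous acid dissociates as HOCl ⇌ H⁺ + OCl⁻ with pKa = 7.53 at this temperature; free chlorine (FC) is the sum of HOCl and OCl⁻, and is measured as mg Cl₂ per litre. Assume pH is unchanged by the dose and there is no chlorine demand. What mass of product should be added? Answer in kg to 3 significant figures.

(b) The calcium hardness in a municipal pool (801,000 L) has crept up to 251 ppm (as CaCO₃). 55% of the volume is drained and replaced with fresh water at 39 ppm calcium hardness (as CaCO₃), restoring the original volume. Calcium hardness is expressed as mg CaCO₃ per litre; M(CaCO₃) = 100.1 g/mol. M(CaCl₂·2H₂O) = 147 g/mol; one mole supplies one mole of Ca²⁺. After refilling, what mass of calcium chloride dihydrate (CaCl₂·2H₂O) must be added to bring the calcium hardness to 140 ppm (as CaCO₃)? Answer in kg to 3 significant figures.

(a) Volume: 2080 m³ = 2,080,000 L.
(a) [OCl⁻]/[HOCl] = 10^(pH − pKa) = 10^(7.37 − 7.53) = 0.6918; fraction as HOCl = 1/(1 + 0.6918) = 0.5911.
(a) Free chlorine required for 2.63 ppm HOCl: 2.63 / 0.5911 = 4.45 ppm.
(a) FC to add: 4.45 − 0.4 = 4.05 mg/L as Cl₂.
(a) Cl₂ equivalent: 4.05 mg/L × 2,080,000 L = 8423 g.
(a) Product at 90.3% available Cl: 8423 / 0.903 = 9328 g.

(b) After draining 55% and refilling: 251 × 0.45 + 39 × 0.55 = 134.4 ppm.
(b) Deficit to target: 140 − 134.4 = 5.6 mg/L.
(b) As CaCO₃: 5.6 mg/L × 801,000 L = 4486 g; ÷ 100.1 = 44.81 mol Ca²⁺.
(b) Mass: 44.81 × 147 = 6587 g.

(a) 9.33 kg; (b) 6.59 kg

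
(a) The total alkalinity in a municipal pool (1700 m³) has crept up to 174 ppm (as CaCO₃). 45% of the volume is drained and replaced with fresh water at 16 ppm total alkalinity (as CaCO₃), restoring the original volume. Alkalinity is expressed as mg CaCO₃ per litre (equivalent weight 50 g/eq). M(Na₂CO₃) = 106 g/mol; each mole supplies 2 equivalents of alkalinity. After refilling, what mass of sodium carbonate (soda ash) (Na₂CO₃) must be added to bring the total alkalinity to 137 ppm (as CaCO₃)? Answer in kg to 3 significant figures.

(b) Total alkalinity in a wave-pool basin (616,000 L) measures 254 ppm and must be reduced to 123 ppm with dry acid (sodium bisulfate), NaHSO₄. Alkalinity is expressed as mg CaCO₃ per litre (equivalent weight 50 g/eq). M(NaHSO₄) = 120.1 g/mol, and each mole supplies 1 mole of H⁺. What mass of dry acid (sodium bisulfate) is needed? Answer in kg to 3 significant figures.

(a) 61.4 kg; (b) 194 kg

(a) Volume: 1700 m³ = 1,700,000 L.
(a) After draining 45% and refilling: 174 × 0.55 + 16 × 0.45 = 102.9 ppm.
(a) Deficit to target: 137 − 102.9 = 34.1 mg/L.
(a) As CaCO₃: 34.1 mg/L × 1,700,000 L = 57,970 g; ÷ 50 g/eq ÷ 2 = 579.7 mol Na₂CO₃.
(a) Mass: 579.7 × 106 = 61,450 g.

(b) Alkalinity to neutralize: (254 − 123) = 131 mg/L as CaCO₃ × 616,000 L = 80,700 g as CaCO₃.
(b) Equivalents of H⁺ required: 80,700 ÷ 50 g/eq = 1614 eq = 1614 mol NaHSO₄.
(b) Mass of NaHSO₄: 1614 × 120.1 = 193,800 g.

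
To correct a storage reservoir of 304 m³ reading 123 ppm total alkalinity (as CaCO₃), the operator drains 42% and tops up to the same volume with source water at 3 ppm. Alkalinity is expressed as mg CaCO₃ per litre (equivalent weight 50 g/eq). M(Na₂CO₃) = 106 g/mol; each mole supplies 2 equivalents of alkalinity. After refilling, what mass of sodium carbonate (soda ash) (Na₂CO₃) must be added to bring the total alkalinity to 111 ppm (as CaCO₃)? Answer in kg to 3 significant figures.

Volume: 304 m³ = 304,000 L.
After draining 42% and refilling: 123 × 0.58 + 3 × 0.42 = 72.6 ppm.
Deficit to target: 111 − 72.6 = 38.4 mg/L.
As CaCO₃: 38.4 mg/L × 304,000 L = 11,670 g; ÷ 50 g/eq ÷ 2 = 116.7 mol Na₂CO₃.
Mass: 116.7 × 106 = 12,370 g.

12.4 kg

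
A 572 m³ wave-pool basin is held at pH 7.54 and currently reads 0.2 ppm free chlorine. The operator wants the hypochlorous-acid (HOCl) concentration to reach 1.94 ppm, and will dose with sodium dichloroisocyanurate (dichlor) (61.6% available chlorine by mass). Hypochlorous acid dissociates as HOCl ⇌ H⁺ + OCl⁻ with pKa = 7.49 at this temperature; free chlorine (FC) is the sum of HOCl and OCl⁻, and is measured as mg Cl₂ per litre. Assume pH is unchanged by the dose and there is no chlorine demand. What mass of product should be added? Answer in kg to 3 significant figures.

Volume: 572 m³ = 572,000 L.
[OCl⁻]/[HOCl] = 10^(pH − pKa) = 10^(7.54 − 7.49) = 1.122; fraction as HOCl = 1/(1 + 1.122) = 0.4712.
Free chlorine required for 1.94 ppm HOCl: 1.94 / 0.4712 = 4.117 ppm.
FC to add: 4.117 − 0.2 = 3.917 mg/L as Cl₂.
Cl₂ equivalent: 3.917 mg/L × 572,000 L = 2240 g.
Product at 61.6% available Cl: 2240 / 0.616 = 3637 g.

3.64 kg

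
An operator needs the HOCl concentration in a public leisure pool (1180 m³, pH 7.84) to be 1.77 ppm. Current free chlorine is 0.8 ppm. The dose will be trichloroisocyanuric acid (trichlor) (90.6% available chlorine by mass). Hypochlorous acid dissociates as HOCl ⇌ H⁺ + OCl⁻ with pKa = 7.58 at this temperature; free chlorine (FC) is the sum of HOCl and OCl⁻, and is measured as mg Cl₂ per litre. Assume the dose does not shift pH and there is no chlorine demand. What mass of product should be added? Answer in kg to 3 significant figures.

Volume: 1180 m³ = 1,180,000 L.
[OCl⁻]/[HOCl] = 10^(pH − pKa) = 10^(7.84 − 7.58) = 1.82; fraction as HOCl = 1/(1 + 1.82) = 0.3546.
Free chlorine required for 1.77 ppm HOCl: 1.77 / 0.3546 = 4.991 ppm.
FC to add: 4.991 − 0.8 = 4.191 mg/L as Cl₂.
Cl₂ equivalent: 4.191 mg/L × 1,180,000 L = 4945 g.
Product at 90.6% available Cl: 4945 / 0.906 = 5458 g.

5.46 kg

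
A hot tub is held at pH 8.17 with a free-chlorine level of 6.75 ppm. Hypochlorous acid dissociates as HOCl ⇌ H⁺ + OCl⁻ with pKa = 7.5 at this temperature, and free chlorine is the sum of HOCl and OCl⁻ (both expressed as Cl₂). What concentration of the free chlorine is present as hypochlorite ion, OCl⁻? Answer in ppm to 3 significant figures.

5.56 ppm

[OCl⁻]/[HOCl] = 10^(pH − pKa) = 10^(8.17 − 7.5) = 10^0.67 = 4.677.
Fraction as HOCl = 1 / (1 + 4.677) = 0.1761.
OCl⁻ = (1 − 0.1761) × 6.75 ppm = 5.561 ppm.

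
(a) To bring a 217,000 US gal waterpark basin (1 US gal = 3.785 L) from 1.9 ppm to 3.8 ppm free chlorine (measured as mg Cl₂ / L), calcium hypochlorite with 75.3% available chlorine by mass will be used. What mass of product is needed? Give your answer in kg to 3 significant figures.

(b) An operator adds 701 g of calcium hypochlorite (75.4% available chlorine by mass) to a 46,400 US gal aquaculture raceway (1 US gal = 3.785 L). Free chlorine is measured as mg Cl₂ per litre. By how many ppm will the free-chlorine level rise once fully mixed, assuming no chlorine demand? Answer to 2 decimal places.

(a) 2.07 kg; (b) 3.01 ppm

(a) Volume: 217,000 US gal × 3.785 L/gal = 821,345 L.
(a) Chlorine deficit: 3.8 − 1.9 = 1.9 ppm = 1.9 mg/L as Cl₂.
(a) Cl₂ equivalent needed: 1.9 mg/L × 821,345 L = 1,561,000 mg = 1561 g.
(a) Product at 75.3% available chlorine: 1561 / 0.753 = 2072 g.

(b) Volume: 46,400 US gal × 3.785 L/gal = 175,624 L.
(b) Available chlorine delivered: 701 g × 0.754 = 528.6 g as Cl₂.
(b) Concentration rise: 528.6 g / 175,624 L = 3.01 mg/L = 3.01 ppm.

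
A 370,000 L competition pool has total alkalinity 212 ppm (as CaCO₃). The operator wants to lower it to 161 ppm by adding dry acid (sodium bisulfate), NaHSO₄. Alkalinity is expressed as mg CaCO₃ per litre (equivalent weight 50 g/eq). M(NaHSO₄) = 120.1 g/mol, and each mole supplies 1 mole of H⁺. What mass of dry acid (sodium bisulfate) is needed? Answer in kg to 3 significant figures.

Alkalinity to neutralize: (212 − 161) = 51 mg/L as CaCO₃ × 370,000 L = 18,870 g as CaCO₃.
Equivalents of H⁺ required: 18,870 ÷ 50 g/eq = 377.4 eq = 377.4 mol NaHSO₄.
Mass of NaHSO₄: 377.4 × 120.1 = 45,330 g.

45.3 kg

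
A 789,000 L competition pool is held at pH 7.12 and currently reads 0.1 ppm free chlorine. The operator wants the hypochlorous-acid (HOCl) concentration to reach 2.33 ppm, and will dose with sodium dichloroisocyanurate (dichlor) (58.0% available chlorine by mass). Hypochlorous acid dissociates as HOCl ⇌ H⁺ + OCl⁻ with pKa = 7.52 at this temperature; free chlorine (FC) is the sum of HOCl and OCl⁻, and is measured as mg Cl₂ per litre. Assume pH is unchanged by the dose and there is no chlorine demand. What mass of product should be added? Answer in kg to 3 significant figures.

[OCl⁻]/[HOCl] = 10^(pH − pKa) = 10^(7.12 − 7.52) = 0.3981; fraction as HOCl = 1/(1 + 0.3981) = 0.7153.
Free chlorine required for 2.33 ppm HOCl: 2.33 / 0.7153 = 3.258 ppm.
FC to add: 3.258 − 0.1 = 3.158 mg/L as Cl₂.
Cl₂ equivalent: 3.158 mg/L × 789,000 L = 2491 g.
Product at 58.0% available Cl: 2491 / 0.58 = 4295 g.

4.30 kg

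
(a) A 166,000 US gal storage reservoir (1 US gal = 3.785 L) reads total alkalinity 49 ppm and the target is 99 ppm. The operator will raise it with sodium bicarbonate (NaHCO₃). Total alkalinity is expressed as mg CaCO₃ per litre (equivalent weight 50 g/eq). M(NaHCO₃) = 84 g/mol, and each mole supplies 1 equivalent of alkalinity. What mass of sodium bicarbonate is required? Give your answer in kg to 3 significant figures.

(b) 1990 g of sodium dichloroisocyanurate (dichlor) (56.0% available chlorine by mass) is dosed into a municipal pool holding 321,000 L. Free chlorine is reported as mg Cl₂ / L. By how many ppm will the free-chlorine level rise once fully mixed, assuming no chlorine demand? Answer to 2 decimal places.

(a) Volume: 166,000 US gal × 3.785 L/gal = 628,310 L.
(a) Alkalinity to add: (99 − 49) = 50 mg/L as CaCO₃ × 628,310 L = 31,420 g as CaCO₃.
(a) Equivalents: 31,420 g ÷ 50 g/eq = 628.3 eq.
(a) NaHCO₃ supplies 1 eq per mole → 628.3 mol.
(a) Mass: 628.3 mol × 84 g/mol = 52,780 g.

(b) Available chlorine delivered: 1990 g × 0.56 = 1114 g as Cl₂.
(b) Concentration rise: 1114 g / 321,000 L = 3.472 mg/L = 3.47 ppm.

(a) 52.8 kg; (b) 3.47 ppm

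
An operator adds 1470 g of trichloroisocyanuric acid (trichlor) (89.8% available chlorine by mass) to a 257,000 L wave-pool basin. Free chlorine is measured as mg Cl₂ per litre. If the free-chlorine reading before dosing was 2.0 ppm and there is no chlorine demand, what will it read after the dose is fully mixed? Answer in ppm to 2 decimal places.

Available chlorine delivered: 1470 g × 0.898 = 1320 g as Cl₂.
Concentration rise: 1320 g / 257,000 L = 5.136 mg/L = 5.14 ppm.
Final FC: 2.0 + 5.14 = 7.14 ppm.

7.14 ppm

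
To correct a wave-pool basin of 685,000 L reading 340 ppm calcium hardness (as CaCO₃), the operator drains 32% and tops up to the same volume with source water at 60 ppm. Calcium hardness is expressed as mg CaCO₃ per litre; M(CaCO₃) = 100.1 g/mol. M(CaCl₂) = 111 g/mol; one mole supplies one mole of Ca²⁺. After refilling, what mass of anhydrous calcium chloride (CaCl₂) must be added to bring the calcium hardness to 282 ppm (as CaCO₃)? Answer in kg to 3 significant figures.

24.0 kg

After draining 32% and refilling: 340 × 0.68 + 60 × 0.32 = 250.4 ppm.
Deficit to target: 282 − 250.4 = 31.6 mg/L.
As CaCO₃: 31.6 mg/L × 685,000 L = 21,650 g; ÷ 100.1 = 216.2 mol Ca²⁺.
Mass: 216.2 × 111 = 24,000 g.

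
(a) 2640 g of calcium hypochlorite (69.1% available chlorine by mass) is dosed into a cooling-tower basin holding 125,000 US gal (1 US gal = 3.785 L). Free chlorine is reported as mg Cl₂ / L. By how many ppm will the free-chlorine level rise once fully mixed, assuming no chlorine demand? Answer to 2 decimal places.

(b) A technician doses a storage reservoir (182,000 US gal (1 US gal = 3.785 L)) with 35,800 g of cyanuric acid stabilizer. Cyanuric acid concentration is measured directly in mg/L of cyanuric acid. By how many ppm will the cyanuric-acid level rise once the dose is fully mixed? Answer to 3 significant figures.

(a) 3.86 ppm; (b) 52.0 ppm

(a) Volume: 125,000 US gal × 3.785 L/gal = 473,125 L.
(a) Available chlorine delivered: 2640 g × 0.691 = 1824 g as Cl₂.
(a) Concentration rise: 1824 g / 473,125 L = 3.856 mg/L = 3.86 ppm.

(b) Volume: 182,000 US gal × 3.785 L/gal = 688,870 L.
(b) Rise: 35,800 g / 688,870 L × 1000 = 51.97 mg/L.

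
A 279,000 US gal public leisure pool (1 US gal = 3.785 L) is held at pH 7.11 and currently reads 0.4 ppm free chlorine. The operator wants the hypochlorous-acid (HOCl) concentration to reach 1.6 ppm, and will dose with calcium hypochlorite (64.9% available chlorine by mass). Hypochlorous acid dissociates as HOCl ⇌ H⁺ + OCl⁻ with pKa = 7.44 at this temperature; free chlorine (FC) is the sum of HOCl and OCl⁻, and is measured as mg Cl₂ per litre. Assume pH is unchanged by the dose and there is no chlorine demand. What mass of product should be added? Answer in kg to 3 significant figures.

3.17 kg

Volume: 279,000 US gal × 3.785 L/gal = 1,056,015 L.
[OCl⁻]/[HOCl] = 10^(pH − pKa) = 10^(7.11 − 7.44) = 0.4677; fraction as HOCl = 1/(1 + 0.4677) = 0.6813.
Free chlorine required for 1.6 ppm HOCl: 1.6 / 0.6813 = 2.348 ppm.
FC to add: 2.348 − 0.4 = 1.948 mg/L as Cl₂.
Cl₂ equivalent: 1.948 mg/L × 1,056,015 L = 2058 g.
Product at 64.9% available Cl: 2058 / 0.649 = 3170 g.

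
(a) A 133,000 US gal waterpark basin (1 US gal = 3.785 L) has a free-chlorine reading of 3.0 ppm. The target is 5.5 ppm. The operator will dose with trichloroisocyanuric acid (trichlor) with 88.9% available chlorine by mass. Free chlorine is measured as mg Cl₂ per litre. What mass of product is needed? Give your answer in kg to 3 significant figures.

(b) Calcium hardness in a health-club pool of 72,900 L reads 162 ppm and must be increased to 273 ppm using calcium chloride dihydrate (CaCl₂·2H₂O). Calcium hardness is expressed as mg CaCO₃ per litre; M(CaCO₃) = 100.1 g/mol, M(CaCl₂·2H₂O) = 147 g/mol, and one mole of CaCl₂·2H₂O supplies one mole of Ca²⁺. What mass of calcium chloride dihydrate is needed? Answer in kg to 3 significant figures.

(a) 1.42 kg; (b) 11.9 kg

(a) Volume: 133,000 US gal × 3.785 L/gal = 503,405 L.
(a) Chlorine deficit: 5.5 − 3.0 = 2.5 ppm = 2.5 mg/L as Cl₂.
(a) Cl₂ equivalent needed: 2.5 mg/L × 503,405 L = 1,259,000 mg = 1259 g.
(a) Product at 88.9% available chlorine: 1259 / 0.889 = 1416 g.

(b) Hardness to add: (273 − 162) = 111 mg/L as CaCO₃ × 72,900 L = 8092 g as CaCO₃.
(b) Moles of Ca²⁺ (1 mol Ca²⁺ ≡ 1 mol CaCO₃): 8092 / 100.1 g/mol = 80.84 mol.
(b) Mass of CaCl₂·2H₂O: 80.84 × 147 = 11,880 g.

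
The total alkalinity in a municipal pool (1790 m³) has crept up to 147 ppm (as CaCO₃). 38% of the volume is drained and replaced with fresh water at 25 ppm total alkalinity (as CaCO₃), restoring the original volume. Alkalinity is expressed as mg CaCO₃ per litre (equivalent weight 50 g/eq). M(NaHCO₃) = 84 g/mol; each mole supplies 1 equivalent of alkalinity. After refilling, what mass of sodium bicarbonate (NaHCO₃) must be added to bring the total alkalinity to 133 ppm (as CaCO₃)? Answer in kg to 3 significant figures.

Volume: 1790 m³ = 1,790,000 L.
After draining 38% and refilling: 147 × 0.62 + 25 × 0.38 = 100.64 ppm.
Deficit to target: 133 − 100.64 = 32.36 mg/L.
As CaCO₃: 32.36 mg/L × 1,790,000 L = 57,920 g; ÷ 50 g/eq ÷ 1 = 1158 mol NaHCO₃.
Mass: 1158 × 84 = 97,310 g.

97.3 kg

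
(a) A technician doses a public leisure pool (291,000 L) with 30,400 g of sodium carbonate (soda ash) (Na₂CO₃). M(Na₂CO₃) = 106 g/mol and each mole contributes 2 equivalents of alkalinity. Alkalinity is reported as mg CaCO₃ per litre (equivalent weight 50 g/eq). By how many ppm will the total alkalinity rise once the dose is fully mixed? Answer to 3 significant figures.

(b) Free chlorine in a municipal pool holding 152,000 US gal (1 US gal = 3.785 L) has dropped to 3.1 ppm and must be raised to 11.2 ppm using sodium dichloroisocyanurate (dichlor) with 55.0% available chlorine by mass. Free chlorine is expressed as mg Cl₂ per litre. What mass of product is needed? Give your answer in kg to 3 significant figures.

(a) 98.6 ppm; (b) 8.47 kg

(a) Moles of Na₂CO₃: 30,400 g ÷ 106 g/mol = 286.8 mol → 573.6 eq of alkalinity.
(a) As CaCO₃: 573.6 eq × 50 g/eq = 28,680 g.
(a) Rise: 28,680 g / 291,000 L × 1000 = 98.55 mg/L.

(b) Volume: 152,000 US gal × 3.785 L/gal = 575,320 L.
(b) Chlorine deficit: 11.2 − 3.1 = 8.1 ppm = 8.1 mg/L as Cl₂.
(b) Cl₂ equivalent needed: 8.1 mg/L × 575,320 L = 4,660,000 mg = 4660 g.
(b) Product at 55.0% available chlorine: 4660 / 0.55 = 8473 g.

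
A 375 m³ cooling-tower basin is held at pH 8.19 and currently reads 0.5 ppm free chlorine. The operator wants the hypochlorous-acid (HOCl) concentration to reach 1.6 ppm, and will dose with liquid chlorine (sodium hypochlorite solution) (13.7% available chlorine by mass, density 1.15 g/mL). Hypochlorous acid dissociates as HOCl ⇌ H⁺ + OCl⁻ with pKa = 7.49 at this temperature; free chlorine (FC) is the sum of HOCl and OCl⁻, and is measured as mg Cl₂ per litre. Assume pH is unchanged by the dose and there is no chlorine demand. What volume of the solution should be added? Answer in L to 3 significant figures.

Volume: 375 m³ = 375,000 L.
[OCl⁻]/[HOCl] = 10^(pH − pKa) = 10^(8.19 − 7.49) = 5.012; fraction as HOCl = 1/(1 + 5.012) = 0.1663.
Free chlorine required for 1.6 ppm HOCl: 1.6 / 0.1663 = 9.619 ppm.
FC to add: 9.619 − 0.5 = 9.119 mg/L as Cl₂.
Cl₂ equivalent: 9.119 mg/L × 375,000 L = 3420 g.
Product at 13.7% available Cl: 3420 / 0.137 = 24,960 g.
Volume: 24,960 g ÷ 1.15 g/mL = 21,710 mL.

21.7 L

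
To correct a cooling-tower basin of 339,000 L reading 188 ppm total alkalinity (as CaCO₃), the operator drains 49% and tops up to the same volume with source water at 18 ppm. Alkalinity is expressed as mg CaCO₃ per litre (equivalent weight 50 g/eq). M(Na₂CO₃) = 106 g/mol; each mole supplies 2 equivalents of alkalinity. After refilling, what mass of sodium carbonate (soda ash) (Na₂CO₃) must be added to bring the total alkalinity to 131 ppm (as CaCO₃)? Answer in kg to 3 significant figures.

After draining 49% and refilling: 188 × 0.51 + 18 × 0.49 = 104.7 ppm.
Deficit to target: 131 − 104.7 = 26.3 mg/L.
As CaCO₃: 26.3 mg/L × 339,000 L = 8916 g; ÷ 50 g/eq ÷ 2 = 89.16 mol Na₂CO₃.
Mass: 89.16 × 106 = 9451 g.

9.45 kg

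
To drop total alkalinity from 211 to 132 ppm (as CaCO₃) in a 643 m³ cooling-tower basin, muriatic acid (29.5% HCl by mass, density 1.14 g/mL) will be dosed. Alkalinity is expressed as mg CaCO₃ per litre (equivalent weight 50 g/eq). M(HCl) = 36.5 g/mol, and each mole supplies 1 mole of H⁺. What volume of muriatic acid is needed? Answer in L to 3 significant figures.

Volume: 643 m³ = 643,000 L.
Alkalinity to neutralize: (211 − 132) = 79 mg/L as CaCO₃ × 643,000 L = 50,800 g as CaCO₃.
Equivalents of H⁺ required: 50,800 ÷ 50 g/eq = 1016 eq = 1016 mol HCl.
Mass of HCl: 1016 × 36.5 = 37,080 g.
Mass of 29.5% solution: 37,080 / 0.295 = 125,700 g.
Volume: 125,700 g ÷ 1.14 g/mL = 110,300 mL.

110 L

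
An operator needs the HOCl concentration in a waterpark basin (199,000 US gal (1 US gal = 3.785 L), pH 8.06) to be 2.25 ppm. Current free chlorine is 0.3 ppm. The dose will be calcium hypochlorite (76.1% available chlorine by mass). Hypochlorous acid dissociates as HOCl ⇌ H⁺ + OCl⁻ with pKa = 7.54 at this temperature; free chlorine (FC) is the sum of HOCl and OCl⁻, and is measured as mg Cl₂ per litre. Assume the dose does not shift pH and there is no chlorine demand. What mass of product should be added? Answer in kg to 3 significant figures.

9.30 kg

Volume: 199,000 US gal × 3.785 L/gal = 753,215 L.
[OCl⁻]/[HOCl] = 10^(pH − pKa) = 10^(8.06 − 7.54) = 3.311; fraction as HOCl = 1/(1 + 3.311) = 0.2319.
Free chlorine required for 2.25 ppm HOCl: 2.25 / 0.2319 = 9.7 ppm.
FC to add: 9.7 − 0.3 = 9.4 mg/L as Cl₂.
Cl₂ equivalent: 9.4 mg/L × 753,215 L = 7081 g.
Product at 76.1% available Cl: 7081 / 0.761 = 9304 g.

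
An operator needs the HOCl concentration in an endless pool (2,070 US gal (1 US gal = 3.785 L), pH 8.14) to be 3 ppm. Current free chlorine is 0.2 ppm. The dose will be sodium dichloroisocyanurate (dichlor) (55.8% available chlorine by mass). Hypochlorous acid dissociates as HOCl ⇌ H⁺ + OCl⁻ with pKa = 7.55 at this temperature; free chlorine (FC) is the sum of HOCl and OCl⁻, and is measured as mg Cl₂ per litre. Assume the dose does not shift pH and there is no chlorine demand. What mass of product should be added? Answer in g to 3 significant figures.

203 g

Volume: 2,070 US gal × 3.785 L/gal = 7,835 L.
[OCl⁻]/[HOCl] = 10^(pH − pKa) = 10^(8.14 − 7.55) = 3.89; fraction as HOCl = 1/(1 + 3.89) = 0.2045.
Free chlorine required for 3 ppm HOCl: 3 / 0.2045 = 14.67 ppm.
FC to add: 14.67 − 0.2 = 14.47 mg/L as Cl₂.
Cl₂ equivalent: 14.47 mg/L × 7,835 L = 113.4 g.
Product at 55.8% available Cl: 113.4 / 0.558 = 203.2 g.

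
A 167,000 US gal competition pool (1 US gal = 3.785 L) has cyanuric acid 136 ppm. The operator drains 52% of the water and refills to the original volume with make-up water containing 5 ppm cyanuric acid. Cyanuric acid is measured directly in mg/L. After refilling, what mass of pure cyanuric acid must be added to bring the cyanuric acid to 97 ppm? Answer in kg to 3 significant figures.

Volume: 167,000 US gal × 3.785 L/gal = 632,095 L.
After draining 52% and refilling: 136 × 0.48 + 5 × 0.52 = 67.88 ppm.
Deficit to target: 97 − 67.88 = 29.12 mg/L.
Mass: 29.12 mg/L × 632,095 L = 18,410 g cyanuric acid.

18.4 kg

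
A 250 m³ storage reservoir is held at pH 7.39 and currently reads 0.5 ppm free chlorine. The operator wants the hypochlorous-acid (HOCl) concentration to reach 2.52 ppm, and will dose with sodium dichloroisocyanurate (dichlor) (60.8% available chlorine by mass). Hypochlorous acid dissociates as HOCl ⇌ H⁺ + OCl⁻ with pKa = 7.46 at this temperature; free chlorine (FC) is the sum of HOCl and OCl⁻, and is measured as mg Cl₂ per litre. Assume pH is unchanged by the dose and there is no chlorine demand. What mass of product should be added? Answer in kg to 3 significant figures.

1.71 kg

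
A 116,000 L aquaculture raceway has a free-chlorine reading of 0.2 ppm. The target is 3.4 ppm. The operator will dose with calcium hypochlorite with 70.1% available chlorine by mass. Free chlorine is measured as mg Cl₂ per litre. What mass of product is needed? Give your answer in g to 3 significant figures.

Chlorine deficit: 3.4 − 0.2 = 3.2 ppm = 3.2 mg/L as Cl₂.
Cl₂ equivalent needed: 3.2 mg/L × 116,000 L = 371,200 mg = 371.2 g.
Product at 70.1% available chlorine: 371.2 / 0.701 = 529.5 g.

530 g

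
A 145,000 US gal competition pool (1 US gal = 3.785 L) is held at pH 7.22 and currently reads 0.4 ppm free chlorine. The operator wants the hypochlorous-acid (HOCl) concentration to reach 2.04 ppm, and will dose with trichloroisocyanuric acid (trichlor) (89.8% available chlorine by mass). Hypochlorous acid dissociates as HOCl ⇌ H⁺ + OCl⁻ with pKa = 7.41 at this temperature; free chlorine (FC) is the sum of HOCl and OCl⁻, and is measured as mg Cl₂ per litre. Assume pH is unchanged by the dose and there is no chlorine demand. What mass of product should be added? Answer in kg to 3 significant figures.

1.81 kg

Volume: 145,000 US gal × 3.785 L/gal = 548,825 L.
[OCl⁻]/[HOCl] = 10^(pH − pKa) = 10^(7.22 − 7.41) = 0.6457; fraction as HOCl = 1/(1 + 0.6457) = 0.6077.
Free chlorine required for 2.04 ppm HOCl: 2.04 / 0.6077 = 3.357 ppm.
FC to add: 3.357 − 0.4 = 2.957 mg/L as Cl₂.
Cl₂ equivalent: 2.957 mg/L × 548,825 L = 1623 g.
Product at 89.8% available Cl: 1623 / 0.898 = 1807 g.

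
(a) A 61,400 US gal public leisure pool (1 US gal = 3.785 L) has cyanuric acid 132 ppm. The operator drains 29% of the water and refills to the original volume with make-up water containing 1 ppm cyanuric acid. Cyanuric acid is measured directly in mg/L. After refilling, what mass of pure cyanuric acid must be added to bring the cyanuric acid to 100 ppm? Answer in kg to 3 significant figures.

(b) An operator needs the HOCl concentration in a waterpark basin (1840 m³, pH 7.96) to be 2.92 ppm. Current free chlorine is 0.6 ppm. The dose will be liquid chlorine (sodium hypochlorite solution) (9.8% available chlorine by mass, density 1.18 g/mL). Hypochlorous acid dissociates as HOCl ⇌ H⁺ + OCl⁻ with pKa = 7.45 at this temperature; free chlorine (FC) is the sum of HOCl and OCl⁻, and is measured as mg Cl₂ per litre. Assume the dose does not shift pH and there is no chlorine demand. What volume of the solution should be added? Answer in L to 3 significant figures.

(a) 1.39 kg; (b) 187 L

(a) Volume: 61,400 US gal × 3.785 L/gal = 232,399 L.
(a) After draining 29% and refilling: 132 × 0.71 + 1 × 0.29 = 94.01 ppm.
(a) Deficit to target: 100 − 94.01 = 5.99 mg/L.
(a) Mass: 5.99 mg/L × 232,399 L = 1392 g cyanuric acid.

(b) Volume: 1840 m³ = 1,840,000 L.
(b) [OCl⁻]/[HOCl] = 10^(pH − pKa) = 10^(7.96 − 7.45) = 3.236; fraction as HOCl = 1/(1 + 3.236) = 0.2361.
(b) Free chlorine required for 2.92 ppm HOCl: 2.92 / 0.2361 = 12.37 ppm.
(b) FC to add: 12.37 − 0.6 = 11.77 mg/L as Cl₂.
(b) Cl₂ equivalent: 11.77 mg/L × 1,840,000 L = 21,650 g.
(b) Product at 9.8% available Cl: 21,650 / 0.098 = 221,000 g.
(b) Volume: 221,000 g ÷ 1.18 g/mL = 187,300 mL.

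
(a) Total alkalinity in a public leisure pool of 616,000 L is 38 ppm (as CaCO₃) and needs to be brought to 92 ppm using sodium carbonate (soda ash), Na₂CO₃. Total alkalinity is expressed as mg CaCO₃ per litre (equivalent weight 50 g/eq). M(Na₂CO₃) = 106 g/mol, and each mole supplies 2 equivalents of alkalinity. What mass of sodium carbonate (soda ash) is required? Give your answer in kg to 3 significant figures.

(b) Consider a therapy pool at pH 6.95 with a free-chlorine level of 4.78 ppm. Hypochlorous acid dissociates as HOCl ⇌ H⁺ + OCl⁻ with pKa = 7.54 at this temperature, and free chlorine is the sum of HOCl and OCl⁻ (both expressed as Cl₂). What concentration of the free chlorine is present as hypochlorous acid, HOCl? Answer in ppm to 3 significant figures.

(a) Alkalinity to add: (92 − 38) = 54 mg/L as CaCO₃ × 616,000 L = 33,260 g as CaCO₃.
(a) Equivalents: 33,260 g ÷ 50 g/eq = 665.3 eq.
(a) Each mole of Na₂CO₃ supplies 2 eq, so 665.3 / 2 = 332.6 mol.
(a) Mass: 332.6 mol × 106 g/mol = 35,260 g.

(b) [OCl⁻]/[HOCl] = 10^(pH − pKa) = 10^(6.95 − 7.54) = 10^-0.59 = 0.257.
(b) Fraction as HOCl = 1 / (1 + 0.257) = 0.7955.
(b) HOCl = 0.7955 × 4.78 ppm = 3.803 ppm.

(a) 35.3 kg; (b) 3.80 ppm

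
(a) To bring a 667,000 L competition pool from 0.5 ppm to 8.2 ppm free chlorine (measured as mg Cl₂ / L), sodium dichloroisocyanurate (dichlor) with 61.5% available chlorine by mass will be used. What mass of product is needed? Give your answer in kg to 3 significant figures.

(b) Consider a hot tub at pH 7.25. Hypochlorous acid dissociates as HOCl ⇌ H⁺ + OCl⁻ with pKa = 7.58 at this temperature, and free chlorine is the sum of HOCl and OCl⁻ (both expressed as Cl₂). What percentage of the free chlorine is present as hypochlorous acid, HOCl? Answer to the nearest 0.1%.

(a) Chlorine deficit: 8.2 − 0.5 = 7.7 ppm = 7.7 mg/L as Cl₂.
(a) Cl₂ equivalent needed: 7.7 mg/L × 667,000 L = 5,136,000 mg = 5136 g.
(a) Product at 61.5% available chlorine: 5136 / 0.615 = 8351 g.

(b) [OCl⁻]/[HOCl] = 10^(pH − pKa) = 10^(7.25 − 7.58) = 10^-0.33 = 0.4677.
(b) Fraction as HOCl = 1 / (1 + 0.4677) = 0.6813.

(a) 8.35 kg; (b) 68.1%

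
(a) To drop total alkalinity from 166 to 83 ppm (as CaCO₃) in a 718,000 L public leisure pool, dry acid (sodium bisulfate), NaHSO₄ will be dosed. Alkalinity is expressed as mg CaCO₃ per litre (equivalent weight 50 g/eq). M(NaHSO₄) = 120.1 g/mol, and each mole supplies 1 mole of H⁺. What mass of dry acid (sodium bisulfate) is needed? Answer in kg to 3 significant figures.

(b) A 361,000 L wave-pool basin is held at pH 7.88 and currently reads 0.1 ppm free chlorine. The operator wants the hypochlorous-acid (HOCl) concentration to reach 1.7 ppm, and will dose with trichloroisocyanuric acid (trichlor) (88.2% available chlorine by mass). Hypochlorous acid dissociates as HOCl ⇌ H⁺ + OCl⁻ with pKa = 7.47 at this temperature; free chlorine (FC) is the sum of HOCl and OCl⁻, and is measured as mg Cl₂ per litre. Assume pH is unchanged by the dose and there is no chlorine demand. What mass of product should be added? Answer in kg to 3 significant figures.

(a) Alkalinity to neutralize: (166 − 83) = 83 mg/L as CaCO₃ × 718,000 L = 59,590 g as CaCO₃.
(a) Equivalents of H⁺ required: 59,590 ÷ 50 g/eq = 1192 eq = 1192 mol NaHSO₄.
(a) Mass of NaHSO₄: 1192 × 120.1 = 143,100 g.

(b) [OCl⁻]/[HOCl] = 10^(pH − pKa) = 10^(7.88 − 7.47) = 2.57; fraction as HOCl = 1/(1 + 2.57) = 0.2801.
(b) Free chlorine required for 1.7 ppm HOCl: 1.7 / 0.2801 = 6.07 ppm.
(b) FC to add: 6.07 − 0.1 = 5.97 mg/L as Cl₂.
(b) Cl₂ equivalent: 5.97 mg/L × 361,000 L = 2155 g.
(b) Product at 88.2% available Cl: 2155 / 0.882 = 2443 g.

(a) 143 kg; (b) 2.44 kg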